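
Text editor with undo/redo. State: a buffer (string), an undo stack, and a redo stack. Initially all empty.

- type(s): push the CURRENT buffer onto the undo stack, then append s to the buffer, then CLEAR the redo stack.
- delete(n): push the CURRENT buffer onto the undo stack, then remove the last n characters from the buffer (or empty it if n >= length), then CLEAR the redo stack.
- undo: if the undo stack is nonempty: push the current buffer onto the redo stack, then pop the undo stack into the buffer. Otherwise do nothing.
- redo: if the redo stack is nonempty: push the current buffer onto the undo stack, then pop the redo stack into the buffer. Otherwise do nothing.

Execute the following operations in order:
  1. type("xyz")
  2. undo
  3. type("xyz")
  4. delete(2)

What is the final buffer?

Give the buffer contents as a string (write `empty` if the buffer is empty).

Answer: x

Derivation:
After op 1 (type): buf='xyz' undo_depth=1 redo_depth=0
After op 2 (undo): buf='(empty)' undo_depth=0 redo_depth=1
After op 3 (type): buf='xyz' undo_depth=1 redo_depth=0
After op 4 (delete): buf='x' undo_depth=2 redo_depth=0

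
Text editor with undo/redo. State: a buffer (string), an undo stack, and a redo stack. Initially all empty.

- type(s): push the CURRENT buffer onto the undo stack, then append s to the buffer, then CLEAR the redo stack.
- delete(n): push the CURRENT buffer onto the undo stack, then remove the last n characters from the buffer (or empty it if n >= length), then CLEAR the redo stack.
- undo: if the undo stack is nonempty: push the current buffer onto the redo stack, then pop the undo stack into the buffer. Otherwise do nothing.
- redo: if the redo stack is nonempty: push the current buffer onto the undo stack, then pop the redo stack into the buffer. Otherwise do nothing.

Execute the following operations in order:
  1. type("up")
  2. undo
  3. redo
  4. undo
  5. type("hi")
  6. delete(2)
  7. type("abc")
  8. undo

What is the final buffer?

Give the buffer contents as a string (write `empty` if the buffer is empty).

After op 1 (type): buf='up' undo_depth=1 redo_depth=0
After op 2 (undo): buf='(empty)' undo_depth=0 redo_depth=1
After op 3 (redo): buf='up' undo_depth=1 redo_depth=0
After op 4 (undo): buf='(empty)' undo_depth=0 redo_depth=1
After op 5 (type): buf='hi' undo_depth=1 redo_depth=0
After op 6 (delete): buf='(empty)' undo_depth=2 redo_depth=0
After op 7 (type): buf='abc' undo_depth=3 redo_depth=0
After op 8 (undo): buf='(empty)' undo_depth=2 redo_depth=1

Answer: empty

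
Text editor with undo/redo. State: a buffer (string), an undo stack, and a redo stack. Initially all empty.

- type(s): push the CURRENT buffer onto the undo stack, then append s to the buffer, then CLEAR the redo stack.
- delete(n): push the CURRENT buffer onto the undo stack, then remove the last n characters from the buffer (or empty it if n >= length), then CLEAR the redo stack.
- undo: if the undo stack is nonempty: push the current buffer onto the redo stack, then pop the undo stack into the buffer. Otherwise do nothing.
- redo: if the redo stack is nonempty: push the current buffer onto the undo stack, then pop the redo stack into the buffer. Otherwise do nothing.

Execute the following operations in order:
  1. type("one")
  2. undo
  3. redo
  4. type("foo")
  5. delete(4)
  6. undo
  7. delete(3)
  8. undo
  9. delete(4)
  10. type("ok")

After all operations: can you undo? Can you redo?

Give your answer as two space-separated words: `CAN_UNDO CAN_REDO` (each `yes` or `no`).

Answer: yes no

Derivation:
After op 1 (type): buf='one' undo_depth=1 redo_depth=0
After op 2 (undo): buf='(empty)' undo_depth=0 redo_depth=1
After op 3 (redo): buf='one' undo_depth=1 redo_depth=0
After op 4 (type): buf='onefoo' undo_depth=2 redo_depth=0
After op 5 (delete): buf='on' undo_depth=3 redo_depth=0
After op 6 (undo): buf='onefoo' undo_depth=2 redo_depth=1
After op 7 (delete): buf='one' undo_depth=3 redo_depth=0
After op 8 (undo): buf='onefoo' undo_depth=2 redo_depth=1
After op 9 (delete): buf='on' undo_depth=3 redo_depth=0
After op 10 (type): buf='onok' undo_depth=4 redo_depth=0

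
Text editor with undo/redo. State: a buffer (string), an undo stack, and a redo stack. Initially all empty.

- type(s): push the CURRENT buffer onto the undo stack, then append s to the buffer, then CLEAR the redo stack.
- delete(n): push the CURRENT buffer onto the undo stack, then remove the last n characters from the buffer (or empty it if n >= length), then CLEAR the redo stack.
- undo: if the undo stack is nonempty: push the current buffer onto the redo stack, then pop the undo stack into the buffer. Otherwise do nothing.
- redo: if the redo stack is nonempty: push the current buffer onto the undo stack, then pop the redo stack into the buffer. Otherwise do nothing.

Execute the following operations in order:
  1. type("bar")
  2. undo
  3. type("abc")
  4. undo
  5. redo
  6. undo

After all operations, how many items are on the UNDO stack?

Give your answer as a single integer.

After op 1 (type): buf='bar' undo_depth=1 redo_depth=0
After op 2 (undo): buf='(empty)' undo_depth=0 redo_depth=1
After op 3 (type): buf='abc' undo_depth=1 redo_depth=0
After op 4 (undo): buf='(empty)' undo_depth=0 redo_depth=1
After op 5 (redo): buf='abc' undo_depth=1 redo_depth=0
After op 6 (undo): buf='(empty)' undo_depth=0 redo_depth=1

Answer: 0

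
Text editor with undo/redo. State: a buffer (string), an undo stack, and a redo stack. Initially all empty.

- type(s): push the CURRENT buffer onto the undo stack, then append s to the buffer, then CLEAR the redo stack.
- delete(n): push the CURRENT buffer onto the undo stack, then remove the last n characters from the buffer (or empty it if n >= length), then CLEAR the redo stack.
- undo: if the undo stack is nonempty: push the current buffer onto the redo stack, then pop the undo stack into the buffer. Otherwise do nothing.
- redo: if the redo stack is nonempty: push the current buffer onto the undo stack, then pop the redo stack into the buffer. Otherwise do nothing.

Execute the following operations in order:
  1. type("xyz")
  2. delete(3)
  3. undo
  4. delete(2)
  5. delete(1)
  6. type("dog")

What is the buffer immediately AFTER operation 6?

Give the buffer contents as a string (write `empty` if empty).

Answer: dog

Derivation:
After op 1 (type): buf='xyz' undo_depth=1 redo_depth=0
After op 2 (delete): buf='(empty)' undo_depth=2 redo_depth=0
After op 3 (undo): buf='xyz' undo_depth=1 redo_depth=1
After op 4 (delete): buf='x' undo_depth=2 redo_depth=0
After op 5 (delete): buf='(empty)' undo_depth=3 redo_depth=0
After op 6 (type): buf='dog' undo_depth=4 redo_depth=0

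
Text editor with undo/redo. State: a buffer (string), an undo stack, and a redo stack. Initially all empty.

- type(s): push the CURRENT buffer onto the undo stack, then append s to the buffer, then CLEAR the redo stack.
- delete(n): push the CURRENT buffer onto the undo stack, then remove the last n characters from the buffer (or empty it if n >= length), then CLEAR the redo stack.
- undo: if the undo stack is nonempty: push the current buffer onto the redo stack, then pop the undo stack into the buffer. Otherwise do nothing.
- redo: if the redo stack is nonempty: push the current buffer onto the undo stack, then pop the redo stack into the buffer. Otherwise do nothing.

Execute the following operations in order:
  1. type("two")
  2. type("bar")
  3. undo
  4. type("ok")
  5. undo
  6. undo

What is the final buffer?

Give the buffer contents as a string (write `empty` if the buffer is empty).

After op 1 (type): buf='two' undo_depth=1 redo_depth=0
After op 2 (type): buf='twobar' undo_depth=2 redo_depth=0
After op 3 (undo): buf='two' undo_depth=1 redo_depth=1
After op 4 (type): buf='twook' undo_depth=2 redo_depth=0
After op 5 (undo): buf='two' undo_depth=1 redo_depth=1
After op 6 (undo): buf='(empty)' undo_depth=0 redo_depth=2

Answer: empty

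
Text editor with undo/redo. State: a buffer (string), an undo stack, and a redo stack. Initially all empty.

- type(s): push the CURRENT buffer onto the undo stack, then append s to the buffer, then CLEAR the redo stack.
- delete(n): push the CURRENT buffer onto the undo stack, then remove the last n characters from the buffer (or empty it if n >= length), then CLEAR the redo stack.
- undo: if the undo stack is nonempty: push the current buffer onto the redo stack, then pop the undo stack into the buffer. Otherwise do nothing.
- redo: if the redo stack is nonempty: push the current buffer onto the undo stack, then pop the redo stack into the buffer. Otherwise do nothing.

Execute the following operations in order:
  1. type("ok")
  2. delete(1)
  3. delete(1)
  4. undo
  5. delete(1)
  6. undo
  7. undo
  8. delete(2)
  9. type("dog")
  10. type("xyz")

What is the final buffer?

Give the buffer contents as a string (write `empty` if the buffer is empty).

Answer: dogxyz

Derivation:
After op 1 (type): buf='ok' undo_depth=1 redo_depth=0
After op 2 (delete): buf='o' undo_depth=2 redo_depth=0
After op 3 (delete): buf='(empty)' undo_depth=3 redo_depth=0
After op 4 (undo): buf='o' undo_depth=2 redo_depth=1
After op 5 (delete): buf='(empty)' undo_depth=3 redo_depth=0
After op 6 (undo): buf='o' undo_depth=2 redo_depth=1
After op 7 (undo): buf='ok' undo_depth=1 redo_depth=2
After op 8 (delete): buf='(empty)' undo_depth=2 redo_depth=0
After op 9 (type): buf='dog' undo_depth=3 redo_depth=0
After op 10 (type): buf='dogxyz' undo_depth=4 redo_depth=0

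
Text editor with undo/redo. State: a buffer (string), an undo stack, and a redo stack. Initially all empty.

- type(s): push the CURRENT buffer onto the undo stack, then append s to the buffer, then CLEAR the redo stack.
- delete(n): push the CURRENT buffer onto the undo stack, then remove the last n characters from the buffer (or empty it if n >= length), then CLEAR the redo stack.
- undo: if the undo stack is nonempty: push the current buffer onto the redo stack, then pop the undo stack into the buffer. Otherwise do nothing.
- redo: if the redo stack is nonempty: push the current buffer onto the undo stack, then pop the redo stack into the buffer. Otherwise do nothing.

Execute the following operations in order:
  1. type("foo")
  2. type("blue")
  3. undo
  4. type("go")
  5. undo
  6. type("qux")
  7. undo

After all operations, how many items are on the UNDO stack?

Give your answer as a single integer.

After op 1 (type): buf='foo' undo_depth=1 redo_depth=0
After op 2 (type): buf='fooblue' undo_depth=2 redo_depth=0
After op 3 (undo): buf='foo' undo_depth=1 redo_depth=1
After op 4 (type): buf='foogo' undo_depth=2 redo_depth=0
After op 5 (undo): buf='foo' undo_depth=1 redo_depth=1
After op 6 (type): buf='fooqux' undo_depth=2 redo_depth=0
After op 7 (undo): buf='foo' undo_depth=1 redo_depth=1

Answer: 1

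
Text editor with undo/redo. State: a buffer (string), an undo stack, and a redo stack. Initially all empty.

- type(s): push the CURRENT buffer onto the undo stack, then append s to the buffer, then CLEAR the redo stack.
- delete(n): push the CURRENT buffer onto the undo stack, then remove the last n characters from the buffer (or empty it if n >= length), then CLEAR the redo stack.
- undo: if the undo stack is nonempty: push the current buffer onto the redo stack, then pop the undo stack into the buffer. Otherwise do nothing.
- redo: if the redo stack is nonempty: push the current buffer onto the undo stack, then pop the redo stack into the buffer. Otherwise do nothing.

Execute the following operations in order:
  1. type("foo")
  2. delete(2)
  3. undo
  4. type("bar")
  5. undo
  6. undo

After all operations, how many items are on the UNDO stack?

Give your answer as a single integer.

Answer: 0

Derivation:
After op 1 (type): buf='foo' undo_depth=1 redo_depth=0
After op 2 (delete): buf='f' undo_depth=2 redo_depth=0
After op 3 (undo): buf='foo' undo_depth=1 redo_depth=1
After op 4 (type): buf='foobar' undo_depth=2 redo_depth=0
After op 5 (undo): buf='foo' undo_depth=1 redo_depth=1
After op 6 (undo): buf='(empty)' undo_depth=0 redo_depth=2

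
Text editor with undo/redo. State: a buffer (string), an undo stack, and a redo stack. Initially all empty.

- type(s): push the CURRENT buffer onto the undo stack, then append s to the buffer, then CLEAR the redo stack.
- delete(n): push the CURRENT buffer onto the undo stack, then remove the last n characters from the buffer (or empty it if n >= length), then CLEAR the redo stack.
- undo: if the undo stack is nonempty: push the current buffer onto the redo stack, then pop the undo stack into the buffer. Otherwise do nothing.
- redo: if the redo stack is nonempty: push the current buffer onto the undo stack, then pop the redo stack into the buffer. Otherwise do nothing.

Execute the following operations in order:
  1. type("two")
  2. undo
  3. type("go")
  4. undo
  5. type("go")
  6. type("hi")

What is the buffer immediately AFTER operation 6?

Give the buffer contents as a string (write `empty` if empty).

Answer: gohi

Derivation:
After op 1 (type): buf='two' undo_depth=1 redo_depth=0
After op 2 (undo): buf='(empty)' undo_depth=0 redo_depth=1
After op 3 (type): buf='go' undo_depth=1 redo_depth=0
After op 4 (undo): buf='(empty)' undo_depth=0 redo_depth=1
After op 5 (type): buf='go' undo_depth=1 redo_depth=0
After op 6 (type): buf='gohi' undo_depth=2 redo_depth=0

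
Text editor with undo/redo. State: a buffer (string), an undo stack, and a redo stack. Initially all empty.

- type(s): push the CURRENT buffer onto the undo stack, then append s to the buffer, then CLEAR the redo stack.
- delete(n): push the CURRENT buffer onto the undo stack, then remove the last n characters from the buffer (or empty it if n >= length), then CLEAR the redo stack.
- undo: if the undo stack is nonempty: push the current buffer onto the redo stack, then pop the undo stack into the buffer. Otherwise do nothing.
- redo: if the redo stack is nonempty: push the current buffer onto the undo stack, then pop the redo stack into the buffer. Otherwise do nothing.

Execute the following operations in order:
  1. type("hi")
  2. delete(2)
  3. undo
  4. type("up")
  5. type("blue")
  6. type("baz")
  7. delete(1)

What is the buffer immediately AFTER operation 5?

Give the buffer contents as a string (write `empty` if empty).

Answer: hiupblue

Derivation:
After op 1 (type): buf='hi' undo_depth=1 redo_depth=0
After op 2 (delete): buf='(empty)' undo_depth=2 redo_depth=0
After op 3 (undo): buf='hi' undo_depth=1 redo_depth=1
After op 4 (type): buf='hiup' undo_depth=2 redo_depth=0
After op 5 (type): buf='hiupblue' undo_depth=3 redo_depth=0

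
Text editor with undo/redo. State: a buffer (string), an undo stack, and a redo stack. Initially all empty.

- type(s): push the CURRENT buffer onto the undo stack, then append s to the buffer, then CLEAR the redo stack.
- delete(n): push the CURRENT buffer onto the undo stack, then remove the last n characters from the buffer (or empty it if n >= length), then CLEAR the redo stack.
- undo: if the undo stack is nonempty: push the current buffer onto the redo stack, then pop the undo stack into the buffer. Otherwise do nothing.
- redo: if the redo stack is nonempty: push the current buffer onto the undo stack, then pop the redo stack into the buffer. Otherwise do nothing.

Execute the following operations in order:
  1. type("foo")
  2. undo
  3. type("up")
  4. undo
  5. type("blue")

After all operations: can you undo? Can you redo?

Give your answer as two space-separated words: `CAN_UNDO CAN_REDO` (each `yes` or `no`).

After op 1 (type): buf='foo' undo_depth=1 redo_depth=0
After op 2 (undo): buf='(empty)' undo_depth=0 redo_depth=1
After op 3 (type): buf='up' undo_depth=1 redo_depth=0
After op 4 (undo): buf='(empty)' undo_depth=0 redo_depth=1
After op 5 (type): buf='blue' undo_depth=1 redo_depth=0

Answer: yes no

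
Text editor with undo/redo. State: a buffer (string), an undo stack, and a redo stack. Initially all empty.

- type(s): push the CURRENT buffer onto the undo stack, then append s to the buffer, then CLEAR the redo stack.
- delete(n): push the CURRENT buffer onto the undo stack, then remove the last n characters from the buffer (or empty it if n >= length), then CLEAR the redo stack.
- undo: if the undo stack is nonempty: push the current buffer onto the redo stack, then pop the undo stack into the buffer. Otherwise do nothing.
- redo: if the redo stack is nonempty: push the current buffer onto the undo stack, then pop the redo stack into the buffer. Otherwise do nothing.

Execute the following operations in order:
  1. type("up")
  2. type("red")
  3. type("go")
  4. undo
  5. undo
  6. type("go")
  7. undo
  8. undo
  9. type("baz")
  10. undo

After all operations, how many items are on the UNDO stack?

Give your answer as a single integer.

After op 1 (type): buf='up' undo_depth=1 redo_depth=0
After op 2 (type): buf='upred' undo_depth=2 redo_depth=0
After op 3 (type): buf='upredgo' undo_depth=3 redo_depth=0
After op 4 (undo): buf='upred' undo_depth=2 redo_depth=1
After op 5 (undo): buf='up' undo_depth=1 redo_depth=2
After op 6 (type): buf='upgo' undo_depth=2 redo_depth=0
After op 7 (undo): buf='up' undo_depth=1 redo_depth=1
After op 8 (undo): buf='(empty)' undo_depth=0 redo_depth=2
After op 9 (type): buf='baz' undo_depth=1 redo_depth=0
After op 10 (undo): buf='(empty)' undo_depth=0 redo_depth=1

Answer: 0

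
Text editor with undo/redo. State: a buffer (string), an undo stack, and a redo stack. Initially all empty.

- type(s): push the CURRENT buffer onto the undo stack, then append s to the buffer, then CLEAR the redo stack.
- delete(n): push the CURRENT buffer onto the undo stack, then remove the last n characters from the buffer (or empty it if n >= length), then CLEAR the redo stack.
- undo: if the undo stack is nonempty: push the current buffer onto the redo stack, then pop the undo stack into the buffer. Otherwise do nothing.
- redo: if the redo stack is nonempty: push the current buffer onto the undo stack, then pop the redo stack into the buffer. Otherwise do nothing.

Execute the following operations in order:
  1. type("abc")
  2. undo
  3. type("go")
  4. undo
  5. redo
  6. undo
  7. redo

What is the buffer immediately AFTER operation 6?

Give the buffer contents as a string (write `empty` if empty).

Answer: empty

Derivation:
After op 1 (type): buf='abc' undo_depth=1 redo_depth=0
After op 2 (undo): buf='(empty)' undo_depth=0 redo_depth=1
After op 3 (type): buf='go' undo_depth=1 redo_depth=0
After op 4 (undo): buf='(empty)' undo_depth=0 redo_depth=1
After op 5 (redo): buf='go' undo_depth=1 redo_depth=0
After op 6 (undo): buf='(empty)' undo_depth=0 redo_depth=1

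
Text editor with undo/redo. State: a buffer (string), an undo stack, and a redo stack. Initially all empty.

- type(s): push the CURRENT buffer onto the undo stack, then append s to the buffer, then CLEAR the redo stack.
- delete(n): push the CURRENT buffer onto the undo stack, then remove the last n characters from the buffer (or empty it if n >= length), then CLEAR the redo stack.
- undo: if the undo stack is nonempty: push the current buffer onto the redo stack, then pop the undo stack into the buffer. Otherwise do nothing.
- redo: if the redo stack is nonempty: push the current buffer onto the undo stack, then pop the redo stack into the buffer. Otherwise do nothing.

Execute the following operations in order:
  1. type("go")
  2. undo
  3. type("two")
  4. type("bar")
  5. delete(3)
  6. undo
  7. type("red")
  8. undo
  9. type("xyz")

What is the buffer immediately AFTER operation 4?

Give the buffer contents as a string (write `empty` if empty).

Answer: twobar

Derivation:
After op 1 (type): buf='go' undo_depth=1 redo_depth=0
After op 2 (undo): buf='(empty)' undo_depth=0 redo_depth=1
After op 3 (type): buf='two' undo_depth=1 redo_depth=0
After op 4 (type): buf='twobar' undo_depth=2 redo_depth=0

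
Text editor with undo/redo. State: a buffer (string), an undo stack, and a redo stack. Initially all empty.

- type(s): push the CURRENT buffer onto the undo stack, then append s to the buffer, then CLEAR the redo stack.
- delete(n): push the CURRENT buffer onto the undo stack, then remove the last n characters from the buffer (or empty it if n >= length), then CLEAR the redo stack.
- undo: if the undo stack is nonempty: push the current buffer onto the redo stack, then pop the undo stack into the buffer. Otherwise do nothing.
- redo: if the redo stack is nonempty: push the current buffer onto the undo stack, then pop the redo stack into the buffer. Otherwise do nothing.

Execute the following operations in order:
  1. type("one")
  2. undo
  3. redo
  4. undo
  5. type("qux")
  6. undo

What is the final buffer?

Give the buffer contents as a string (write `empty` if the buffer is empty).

After op 1 (type): buf='one' undo_depth=1 redo_depth=0
After op 2 (undo): buf='(empty)' undo_depth=0 redo_depth=1
After op 3 (redo): buf='one' undo_depth=1 redo_depth=0
After op 4 (undo): buf='(empty)' undo_depth=0 redo_depth=1
After op 5 (type): buf='qux' undo_depth=1 redo_depth=0
After op 6 (undo): buf='(empty)' undo_depth=0 redo_depth=1

Answer: empty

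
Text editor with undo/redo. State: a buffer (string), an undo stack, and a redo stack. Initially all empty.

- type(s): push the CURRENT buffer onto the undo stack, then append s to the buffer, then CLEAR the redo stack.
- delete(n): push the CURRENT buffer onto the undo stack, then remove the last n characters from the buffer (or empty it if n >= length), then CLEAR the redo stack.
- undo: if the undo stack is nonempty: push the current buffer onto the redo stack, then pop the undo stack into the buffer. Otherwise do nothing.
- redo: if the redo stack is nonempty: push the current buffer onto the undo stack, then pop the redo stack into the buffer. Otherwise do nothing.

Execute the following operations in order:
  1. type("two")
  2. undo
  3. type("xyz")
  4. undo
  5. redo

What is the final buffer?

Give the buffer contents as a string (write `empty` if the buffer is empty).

After op 1 (type): buf='two' undo_depth=1 redo_depth=0
After op 2 (undo): buf='(empty)' undo_depth=0 redo_depth=1
After op 3 (type): buf='xyz' undo_depth=1 redo_depth=0
After op 4 (undo): buf='(empty)' undo_depth=0 redo_depth=1
After op 5 (redo): buf='xyz' undo_depth=1 redo_depth=0

Answer: xyz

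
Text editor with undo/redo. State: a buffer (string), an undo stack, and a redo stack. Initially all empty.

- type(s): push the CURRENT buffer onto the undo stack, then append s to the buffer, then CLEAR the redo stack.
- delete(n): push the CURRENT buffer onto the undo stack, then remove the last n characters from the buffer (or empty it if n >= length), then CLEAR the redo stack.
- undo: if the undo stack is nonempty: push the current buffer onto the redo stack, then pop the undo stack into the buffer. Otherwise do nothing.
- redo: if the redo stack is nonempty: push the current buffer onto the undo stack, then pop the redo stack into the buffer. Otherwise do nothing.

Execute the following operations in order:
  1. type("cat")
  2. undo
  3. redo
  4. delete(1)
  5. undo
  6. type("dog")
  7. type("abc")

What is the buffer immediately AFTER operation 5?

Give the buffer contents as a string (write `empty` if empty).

After op 1 (type): buf='cat' undo_depth=1 redo_depth=0
After op 2 (undo): buf='(empty)' undo_depth=0 redo_depth=1
After op 3 (redo): buf='cat' undo_depth=1 redo_depth=0
After op 4 (delete): buf='ca' undo_depth=2 redo_depth=0
After op 5 (undo): buf='cat' undo_depth=1 redo_depth=1

Answer: cat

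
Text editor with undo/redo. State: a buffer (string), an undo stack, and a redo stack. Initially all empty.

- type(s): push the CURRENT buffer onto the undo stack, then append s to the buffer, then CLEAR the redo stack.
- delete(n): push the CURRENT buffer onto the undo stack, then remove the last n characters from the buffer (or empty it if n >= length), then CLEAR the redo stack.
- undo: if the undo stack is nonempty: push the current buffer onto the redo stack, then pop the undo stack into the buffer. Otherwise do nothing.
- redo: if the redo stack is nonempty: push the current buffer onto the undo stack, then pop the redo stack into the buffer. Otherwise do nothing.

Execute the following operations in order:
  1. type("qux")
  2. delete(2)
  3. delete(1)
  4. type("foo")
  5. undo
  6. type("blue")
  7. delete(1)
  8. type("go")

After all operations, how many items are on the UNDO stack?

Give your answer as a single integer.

After op 1 (type): buf='qux' undo_depth=1 redo_depth=0
After op 2 (delete): buf='q' undo_depth=2 redo_depth=0
After op 3 (delete): buf='(empty)' undo_depth=3 redo_depth=0
After op 4 (type): buf='foo' undo_depth=4 redo_depth=0
After op 5 (undo): buf='(empty)' undo_depth=3 redo_depth=1
After op 6 (type): buf='blue' undo_depth=4 redo_depth=0
After op 7 (delete): buf='blu' undo_depth=5 redo_depth=0
After op 8 (type): buf='blugo' undo_depth=6 redo_depth=0

Answer: 6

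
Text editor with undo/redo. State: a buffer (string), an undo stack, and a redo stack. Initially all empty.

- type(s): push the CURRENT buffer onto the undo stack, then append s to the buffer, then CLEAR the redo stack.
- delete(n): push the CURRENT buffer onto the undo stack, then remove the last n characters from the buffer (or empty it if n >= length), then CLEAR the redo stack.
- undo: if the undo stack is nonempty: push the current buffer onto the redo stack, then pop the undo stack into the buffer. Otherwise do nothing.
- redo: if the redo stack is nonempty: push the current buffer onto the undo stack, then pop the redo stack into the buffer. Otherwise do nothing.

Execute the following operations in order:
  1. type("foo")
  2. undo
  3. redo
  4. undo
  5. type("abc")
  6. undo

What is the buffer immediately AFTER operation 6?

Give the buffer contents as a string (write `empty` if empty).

Answer: empty

Derivation:
After op 1 (type): buf='foo' undo_depth=1 redo_depth=0
After op 2 (undo): buf='(empty)' undo_depth=0 redo_depth=1
After op 3 (redo): buf='foo' undo_depth=1 redo_depth=0
After op 4 (undo): buf='(empty)' undo_depth=0 redo_depth=1
After op 5 (type): buf='abc' undo_depth=1 redo_depth=0
After op 6 (undo): buf='(empty)' undo_depth=0 redo_depth=1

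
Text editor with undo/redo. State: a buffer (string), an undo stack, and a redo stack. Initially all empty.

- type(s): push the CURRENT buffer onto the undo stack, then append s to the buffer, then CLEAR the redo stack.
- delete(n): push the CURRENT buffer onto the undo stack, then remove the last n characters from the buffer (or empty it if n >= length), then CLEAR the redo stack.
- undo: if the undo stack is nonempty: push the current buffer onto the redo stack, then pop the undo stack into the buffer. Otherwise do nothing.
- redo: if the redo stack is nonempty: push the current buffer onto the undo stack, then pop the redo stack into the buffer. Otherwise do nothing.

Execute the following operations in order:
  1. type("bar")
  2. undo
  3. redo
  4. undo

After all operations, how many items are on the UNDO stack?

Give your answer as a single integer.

After op 1 (type): buf='bar' undo_depth=1 redo_depth=0
After op 2 (undo): buf='(empty)' undo_depth=0 redo_depth=1
After op 3 (redo): buf='bar' undo_depth=1 redo_depth=0
After op 4 (undo): buf='(empty)' undo_depth=0 redo_depth=1

Answer: 0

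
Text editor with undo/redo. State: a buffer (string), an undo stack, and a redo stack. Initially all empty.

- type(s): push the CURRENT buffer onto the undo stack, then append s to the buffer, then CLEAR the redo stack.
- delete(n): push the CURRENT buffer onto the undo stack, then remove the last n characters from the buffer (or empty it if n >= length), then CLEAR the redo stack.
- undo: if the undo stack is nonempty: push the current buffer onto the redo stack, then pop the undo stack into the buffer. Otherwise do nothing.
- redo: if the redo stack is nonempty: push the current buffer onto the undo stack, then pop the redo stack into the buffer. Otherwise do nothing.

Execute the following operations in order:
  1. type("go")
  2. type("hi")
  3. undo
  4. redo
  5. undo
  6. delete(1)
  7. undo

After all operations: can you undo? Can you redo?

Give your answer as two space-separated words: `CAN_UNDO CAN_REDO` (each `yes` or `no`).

Answer: yes yes

Derivation:
After op 1 (type): buf='go' undo_depth=1 redo_depth=0
After op 2 (type): buf='gohi' undo_depth=2 redo_depth=0
After op 3 (undo): buf='go' undo_depth=1 redo_depth=1
After op 4 (redo): buf='gohi' undo_depth=2 redo_depth=0
After op 5 (undo): buf='go' undo_depth=1 redo_depth=1
After op 6 (delete): buf='g' undo_depth=2 redo_depth=0
After op 7 (undo): buf='go' undo_depth=1 redo_depth=1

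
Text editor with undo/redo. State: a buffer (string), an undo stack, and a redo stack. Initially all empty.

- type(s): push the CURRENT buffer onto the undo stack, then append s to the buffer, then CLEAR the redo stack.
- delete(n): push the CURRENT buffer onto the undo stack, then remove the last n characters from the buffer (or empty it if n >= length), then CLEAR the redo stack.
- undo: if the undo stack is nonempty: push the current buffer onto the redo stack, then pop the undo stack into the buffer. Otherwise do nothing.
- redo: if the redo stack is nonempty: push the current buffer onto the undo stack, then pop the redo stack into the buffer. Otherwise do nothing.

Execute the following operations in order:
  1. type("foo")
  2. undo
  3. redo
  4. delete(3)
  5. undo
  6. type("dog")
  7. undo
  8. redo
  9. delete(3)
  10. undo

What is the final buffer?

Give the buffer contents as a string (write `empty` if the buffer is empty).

After op 1 (type): buf='foo' undo_depth=1 redo_depth=0
After op 2 (undo): buf='(empty)' undo_depth=0 redo_depth=1
After op 3 (redo): buf='foo' undo_depth=1 redo_depth=0
After op 4 (delete): buf='(empty)' undo_depth=2 redo_depth=0
After op 5 (undo): buf='foo' undo_depth=1 redo_depth=1
After op 6 (type): buf='foodog' undo_depth=2 redo_depth=0
After op 7 (undo): buf='foo' undo_depth=1 redo_depth=1
After op 8 (redo): buf='foodog' undo_depth=2 redo_depth=0
After op 9 (delete): buf='foo' undo_depth=3 redo_depth=0
After op 10 (undo): buf='foodog' undo_depth=2 redo_depth=1

Answer: foodog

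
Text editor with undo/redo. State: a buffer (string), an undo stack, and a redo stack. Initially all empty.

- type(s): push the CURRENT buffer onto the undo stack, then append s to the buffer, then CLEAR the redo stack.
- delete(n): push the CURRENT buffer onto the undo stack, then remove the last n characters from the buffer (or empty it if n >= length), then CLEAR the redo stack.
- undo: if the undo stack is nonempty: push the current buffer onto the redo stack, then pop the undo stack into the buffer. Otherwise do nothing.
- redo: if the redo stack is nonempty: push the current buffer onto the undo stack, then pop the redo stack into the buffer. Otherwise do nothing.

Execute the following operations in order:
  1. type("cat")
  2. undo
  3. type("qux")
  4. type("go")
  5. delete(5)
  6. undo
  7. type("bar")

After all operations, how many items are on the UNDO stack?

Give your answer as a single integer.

Answer: 3

Derivation:
After op 1 (type): buf='cat' undo_depth=1 redo_depth=0
After op 2 (undo): buf='(empty)' undo_depth=0 redo_depth=1
After op 3 (type): buf='qux' undo_depth=1 redo_depth=0
After op 4 (type): buf='quxgo' undo_depth=2 redo_depth=0
After op 5 (delete): buf='(empty)' undo_depth=3 redo_depth=0
After op 6 (undo): buf='quxgo' undo_depth=2 redo_depth=1
After op 7 (type): buf='quxgobar' undo_depth=3 redo_depth=0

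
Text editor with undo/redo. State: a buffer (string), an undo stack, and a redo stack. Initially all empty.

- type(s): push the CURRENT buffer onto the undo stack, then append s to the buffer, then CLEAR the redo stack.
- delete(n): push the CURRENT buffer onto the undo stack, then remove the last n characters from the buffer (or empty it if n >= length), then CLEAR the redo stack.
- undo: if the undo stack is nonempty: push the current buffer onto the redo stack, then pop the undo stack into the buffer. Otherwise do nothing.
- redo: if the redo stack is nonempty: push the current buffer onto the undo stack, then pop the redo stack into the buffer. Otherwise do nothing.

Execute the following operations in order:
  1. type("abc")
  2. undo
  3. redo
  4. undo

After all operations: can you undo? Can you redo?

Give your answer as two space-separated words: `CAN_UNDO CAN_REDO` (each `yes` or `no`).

Answer: no yes

Derivation:
After op 1 (type): buf='abc' undo_depth=1 redo_depth=0
After op 2 (undo): buf='(empty)' undo_depth=0 redo_depth=1
After op 3 (redo): buf='abc' undo_depth=1 redo_depth=0
After op 4 (undo): buf='(empty)' undo_depth=0 redo_depth=1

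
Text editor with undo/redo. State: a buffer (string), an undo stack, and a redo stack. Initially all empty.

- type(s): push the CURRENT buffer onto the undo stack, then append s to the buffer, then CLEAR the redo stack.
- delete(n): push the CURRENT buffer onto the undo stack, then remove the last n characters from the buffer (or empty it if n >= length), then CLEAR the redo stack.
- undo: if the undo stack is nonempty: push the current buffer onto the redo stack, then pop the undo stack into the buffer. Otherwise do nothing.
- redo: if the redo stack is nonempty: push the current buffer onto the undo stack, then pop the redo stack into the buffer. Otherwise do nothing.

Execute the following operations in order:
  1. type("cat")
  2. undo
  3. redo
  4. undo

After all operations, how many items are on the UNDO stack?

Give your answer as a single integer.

Answer: 0

Derivation:
After op 1 (type): buf='cat' undo_depth=1 redo_depth=0
After op 2 (undo): buf='(empty)' undo_depth=0 redo_depth=1
After op 3 (redo): buf='cat' undo_depth=1 redo_depth=0
After op 4 (undo): buf='(empty)' undo_depth=0 redo_depth=1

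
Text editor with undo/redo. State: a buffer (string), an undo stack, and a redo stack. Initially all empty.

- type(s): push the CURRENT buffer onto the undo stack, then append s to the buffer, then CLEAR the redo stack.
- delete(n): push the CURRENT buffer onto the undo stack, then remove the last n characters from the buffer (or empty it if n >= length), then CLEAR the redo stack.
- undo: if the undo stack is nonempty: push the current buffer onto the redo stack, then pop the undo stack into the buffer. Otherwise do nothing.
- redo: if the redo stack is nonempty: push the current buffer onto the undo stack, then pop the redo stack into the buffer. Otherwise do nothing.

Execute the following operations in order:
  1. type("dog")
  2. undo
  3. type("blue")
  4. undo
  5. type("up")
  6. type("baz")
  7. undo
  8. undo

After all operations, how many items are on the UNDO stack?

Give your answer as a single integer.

After op 1 (type): buf='dog' undo_depth=1 redo_depth=0
After op 2 (undo): buf='(empty)' undo_depth=0 redo_depth=1
After op 3 (type): buf='blue' undo_depth=1 redo_depth=0
After op 4 (undo): buf='(empty)' undo_depth=0 redo_depth=1
After op 5 (type): buf='up' undo_depth=1 redo_depth=0
After op 6 (type): buf='upbaz' undo_depth=2 redo_depth=0
After op 7 (undo): buf='up' undo_depth=1 redo_depth=1
After op 8 (undo): buf='(empty)' undo_depth=0 redo_depth=2

Answer: 0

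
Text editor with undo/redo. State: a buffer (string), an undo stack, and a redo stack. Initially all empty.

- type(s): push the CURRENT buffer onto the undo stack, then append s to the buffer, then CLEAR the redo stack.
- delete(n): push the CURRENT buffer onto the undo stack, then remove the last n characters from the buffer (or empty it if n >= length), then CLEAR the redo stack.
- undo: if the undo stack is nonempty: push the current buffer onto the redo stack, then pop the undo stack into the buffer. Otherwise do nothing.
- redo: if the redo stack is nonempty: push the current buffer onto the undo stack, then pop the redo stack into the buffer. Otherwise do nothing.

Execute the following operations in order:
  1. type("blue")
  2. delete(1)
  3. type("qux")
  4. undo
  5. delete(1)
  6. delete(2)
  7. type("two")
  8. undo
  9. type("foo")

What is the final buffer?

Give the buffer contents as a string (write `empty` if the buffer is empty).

After op 1 (type): buf='blue' undo_depth=1 redo_depth=0
After op 2 (delete): buf='blu' undo_depth=2 redo_depth=0
After op 3 (type): buf='bluqux' undo_depth=3 redo_depth=0
After op 4 (undo): buf='blu' undo_depth=2 redo_depth=1
After op 5 (delete): buf='bl' undo_depth=3 redo_depth=0
After op 6 (delete): buf='(empty)' undo_depth=4 redo_depth=0
After op 7 (type): buf='two' undo_depth=5 redo_depth=0
After op 8 (undo): buf='(empty)' undo_depth=4 redo_depth=1
After op 9 (type): buf='foo' undo_depth=5 redo_depth=0

Answer: foo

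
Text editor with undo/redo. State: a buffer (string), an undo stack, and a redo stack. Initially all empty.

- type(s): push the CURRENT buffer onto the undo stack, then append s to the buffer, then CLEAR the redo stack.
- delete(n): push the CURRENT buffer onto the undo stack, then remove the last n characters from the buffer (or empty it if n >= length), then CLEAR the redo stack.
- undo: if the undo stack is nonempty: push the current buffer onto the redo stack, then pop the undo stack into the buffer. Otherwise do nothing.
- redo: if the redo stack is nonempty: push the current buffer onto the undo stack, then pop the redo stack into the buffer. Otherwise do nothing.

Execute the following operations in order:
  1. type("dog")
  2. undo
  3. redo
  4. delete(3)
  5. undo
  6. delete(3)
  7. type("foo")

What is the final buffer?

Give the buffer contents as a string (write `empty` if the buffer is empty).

Answer: foo

Derivation:
After op 1 (type): buf='dog' undo_depth=1 redo_depth=0
After op 2 (undo): buf='(empty)' undo_depth=0 redo_depth=1
After op 3 (redo): buf='dog' undo_depth=1 redo_depth=0
After op 4 (delete): buf='(empty)' undo_depth=2 redo_depth=0
After op 5 (undo): buf='dog' undo_depth=1 redo_depth=1
After op 6 (delete): buf='(empty)' undo_depth=2 redo_depth=0
After op 7 (type): buf='foo' undo_depth=3 redo_depth=0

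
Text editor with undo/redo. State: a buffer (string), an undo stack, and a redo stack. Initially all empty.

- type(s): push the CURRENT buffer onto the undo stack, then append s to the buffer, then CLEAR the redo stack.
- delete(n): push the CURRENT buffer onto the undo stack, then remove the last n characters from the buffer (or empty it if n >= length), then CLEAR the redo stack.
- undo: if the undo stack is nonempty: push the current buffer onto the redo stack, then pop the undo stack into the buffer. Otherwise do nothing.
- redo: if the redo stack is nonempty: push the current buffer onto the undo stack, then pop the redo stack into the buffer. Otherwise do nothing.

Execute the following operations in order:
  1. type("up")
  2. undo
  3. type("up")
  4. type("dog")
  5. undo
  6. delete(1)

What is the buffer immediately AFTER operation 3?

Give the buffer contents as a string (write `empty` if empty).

After op 1 (type): buf='up' undo_depth=1 redo_depth=0
After op 2 (undo): buf='(empty)' undo_depth=0 redo_depth=1
After op 3 (type): buf='up' undo_depth=1 redo_depth=0

Answer: up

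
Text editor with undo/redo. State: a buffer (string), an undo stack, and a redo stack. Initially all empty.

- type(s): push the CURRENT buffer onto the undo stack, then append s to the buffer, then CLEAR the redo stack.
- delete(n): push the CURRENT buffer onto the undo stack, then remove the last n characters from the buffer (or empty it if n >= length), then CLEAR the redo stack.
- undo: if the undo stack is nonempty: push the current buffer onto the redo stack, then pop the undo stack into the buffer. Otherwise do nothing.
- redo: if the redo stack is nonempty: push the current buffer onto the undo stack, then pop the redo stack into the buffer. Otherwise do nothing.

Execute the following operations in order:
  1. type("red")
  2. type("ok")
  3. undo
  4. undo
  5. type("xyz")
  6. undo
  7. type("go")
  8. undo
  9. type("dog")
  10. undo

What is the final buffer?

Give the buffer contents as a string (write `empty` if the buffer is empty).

After op 1 (type): buf='red' undo_depth=1 redo_depth=0
After op 2 (type): buf='redok' undo_depth=2 redo_depth=0
After op 3 (undo): buf='red' undo_depth=1 redo_depth=1
After op 4 (undo): buf='(empty)' undo_depth=0 redo_depth=2
After op 5 (type): buf='xyz' undo_depth=1 redo_depth=0
After op 6 (undo): buf='(empty)' undo_depth=0 redo_depth=1
After op 7 (type): buf='go' undo_depth=1 redo_depth=0
After op 8 (undo): buf='(empty)' undo_depth=0 redo_depth=1
After op 9 (type): buf='dog' undo_depth=1 redo_depth=0
After op 10 (undo): buf='(empty)' undo_depth=0 redo_depth=1

Answer: empty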